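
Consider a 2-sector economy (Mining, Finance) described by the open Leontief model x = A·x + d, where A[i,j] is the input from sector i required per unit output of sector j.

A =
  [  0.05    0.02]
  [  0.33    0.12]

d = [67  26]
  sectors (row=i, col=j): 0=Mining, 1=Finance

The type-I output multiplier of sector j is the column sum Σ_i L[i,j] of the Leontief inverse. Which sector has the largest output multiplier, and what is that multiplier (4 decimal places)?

Form M = I − A:
  [  0.95   -0.02]
  [ -0.33    0.88]
Leontief inverse L = M⁻¹:
  [  1.0610    0.0241]
  [  0.3979    1.1454]
Total output x = L · d:
  x_0 = 1.0610·67 + 0.0241·26 = 71.7145
  x_1 = 0.3979·67 + 1.1454·26 = 56.4384
Output multipliers (column sums of L):
  Mining: 1.4589
  Finance: 1.1695

Mining (1.4589)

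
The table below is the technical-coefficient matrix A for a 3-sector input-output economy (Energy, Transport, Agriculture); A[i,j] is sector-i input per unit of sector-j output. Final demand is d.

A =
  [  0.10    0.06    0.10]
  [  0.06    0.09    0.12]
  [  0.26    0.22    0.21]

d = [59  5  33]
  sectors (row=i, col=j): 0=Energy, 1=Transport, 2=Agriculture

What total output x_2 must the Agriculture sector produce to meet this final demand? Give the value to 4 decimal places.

Form M = I − A:
  [  0.90   -0.06   -0.10]
  [ -0.06    0.91   -0.12]
  [ -0.26   -0.22    0.79]
Leontief inverse L = M⁻¹:
  [  1.1667    0.1169    0.1654]
  [  0.1324    1.1541    0.1921]
  [  0.4209    0.3599    1.3738]
Total output x = L · d:
  x_0 = 1.1667·59 + 0.1169·5 + 0.1654·33 = 74.8796
  x_1 = 0.1324·59 + 1.1541·5 + 0.1921·33 = 19.9214
  x_2 = 0.4209·59 + 0.3599·5 + 1.3738·33 = 71.9638

71.9638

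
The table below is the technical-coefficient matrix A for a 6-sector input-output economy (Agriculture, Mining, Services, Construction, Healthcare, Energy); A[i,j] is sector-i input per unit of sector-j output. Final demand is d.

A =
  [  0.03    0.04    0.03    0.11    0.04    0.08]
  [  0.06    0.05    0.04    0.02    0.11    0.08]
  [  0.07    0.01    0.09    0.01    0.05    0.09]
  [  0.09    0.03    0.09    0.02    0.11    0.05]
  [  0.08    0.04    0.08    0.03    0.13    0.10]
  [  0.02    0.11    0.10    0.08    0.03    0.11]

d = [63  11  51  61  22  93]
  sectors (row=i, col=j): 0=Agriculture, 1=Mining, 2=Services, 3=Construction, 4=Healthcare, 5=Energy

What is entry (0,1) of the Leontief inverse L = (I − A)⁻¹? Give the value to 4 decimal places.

L[0,1] = 0.0678

Form M = I − A:
  [  0.97   -0.04   -0.03   -0.11   -0.04   -0.08]
  [ -0.06    0.95   -0.04   -0.02   -0.11   -0.08]
  [ -0.07   -0.01    0.91   -0.01   -0.05   -0.09]
  [ -0.09   -0.03   -0.09    0.98   -0.11   -0.05]
  [ -0.08   -0.04   -0.08   -0.03    0.87   -0.10]
  [ -0.02   -0.11   -0.10   -0.08   -0.03    0.89]
Leontief inverse L = M⁻¹:
  [  1.0622    0.0678    0.0724    0.1342    0.0829    0.1257]
  [  0.0932    1.0812    0.0840    0.0491    0.1567    0.1344]
  [  0.0969    0.0366    1.1298    0.0370    0.0834    0.1377]
  [  0.1262    0.0590    0.1363    1.0507    0.1576    0.1072]
  [  0.1223    0.0783    0.1370    0.0669    1.1871    0.1690]
  [  0.0617    0.1472    0.1558    0.1099    0.0848    1.1738]
Total output x = L · d:
  x_0 = 1.0622·63 + 0.0678·11 + 0.0724·51 + 0.1342·61 + 0.0829·22 + 0.1257·93 = 93.0554
  x_1 = 0.0932·63 + 1.0812·11 + 0.0840·51 + 0.0491·61 + 0.1567·22 + 0.1344·93 = 40.9929
  x_2 = 0.0969·63 + 0.0366·11 + 1.1298·51 + 0.0370·61 + 0.0834·22 + 0.1377·93 = 81.0282
  x_3 = 0.1262·63 + 0.0590·11 + 0.1363·51 + 1.0507·61 + 0.1576·22 + 0.1072·93 = 93.0803
  x_4 = 0.1223·63 + 0.0783·11 + 0.1370·51 + 0.0669·61 + 1.1871·22 + 0.1690·93 = 61.4693
  x_5 = 0.0617·63 + 0.1472·11 + 0.1558·51 + 0.1099·61 + 0.0848·22 + 1.1738·93 = 131.1951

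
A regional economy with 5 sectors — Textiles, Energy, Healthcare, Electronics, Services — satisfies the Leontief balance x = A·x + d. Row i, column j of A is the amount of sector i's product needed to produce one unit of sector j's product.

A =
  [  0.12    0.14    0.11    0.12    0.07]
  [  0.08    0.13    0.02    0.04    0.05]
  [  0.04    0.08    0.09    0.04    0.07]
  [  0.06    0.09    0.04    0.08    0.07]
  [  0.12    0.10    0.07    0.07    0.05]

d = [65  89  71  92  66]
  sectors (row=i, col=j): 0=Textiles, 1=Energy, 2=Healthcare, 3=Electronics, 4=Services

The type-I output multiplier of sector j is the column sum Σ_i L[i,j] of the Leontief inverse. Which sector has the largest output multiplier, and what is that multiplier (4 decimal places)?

Form M = I − A:
  [  0.88   -0.14   -0.11   -0.12   -0.07]
  [ -0.08    0.87   -0.02   -0.04   -0.05]
  [ -0.04   -0.08    0.91   -0.04   -0.07]
  [ -0.06   -0.09   -0.04    0.92   -0.07]
  [ -0.12   -0.10   -0.07   -0.07    0.95]
Leontief inverse L = M⁻¹:
  [  1.1957    0.2414    0.1676    0.1834    0.1267]
  [  0.1270    1.1919    0.0512    0.0768    0.0815]
  [  0.0822    0.1357    1.1228    0.0731    0.1013]
  [  0.1076    0.1517    0.0735    1.1187    0.1038]
  [  0.1784    0.1771    0.1147    0.1191    1.0923]
Total output x = L · d:
  x_0 = 1.1957·65 + 0.2414·89 + 0.1676·71 + 0.1834·92 + 0.1267·66 = 136.3358
  x_1 = 0.1270·65 + 1.1919·89 + 0.0512·71 + 0.0768·92 + 0.0815·66 = 130.4191
  x_2 = 0.0822·65 + 0.1357·89 + 1.1228·71 + 0.0731·92 + 0.1013·66 = 110.5546
  x_3 = 0.1076·65 + 0.1517·89 + 0.0735·71 + 1.1187·92 + 0.1038·66 = 135.4768
  x_4 = 0.1784·65 + 0.1771·89 + 0.1147·71 + 0.1191·92 + 1.0923·66 = 118.5520
Output multipliers (column sums of L):
  Textiles: 1.6909
  Energy: 1.8978
  Healthcare: 1.5299
  Electronics: 1.5711
  Services: 1.5056

Energy (1.8978)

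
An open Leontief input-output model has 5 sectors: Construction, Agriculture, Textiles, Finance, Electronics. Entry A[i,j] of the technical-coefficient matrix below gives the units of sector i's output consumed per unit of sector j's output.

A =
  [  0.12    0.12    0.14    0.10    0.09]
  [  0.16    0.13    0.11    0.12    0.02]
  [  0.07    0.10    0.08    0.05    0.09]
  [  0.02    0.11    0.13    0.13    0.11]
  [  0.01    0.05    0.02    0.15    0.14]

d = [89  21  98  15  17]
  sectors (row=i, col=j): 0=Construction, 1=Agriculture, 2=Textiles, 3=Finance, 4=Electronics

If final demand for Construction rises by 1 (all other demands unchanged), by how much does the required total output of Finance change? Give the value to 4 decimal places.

Form M = I − A:
  [  0.88   -0.12   -0.14   -0.10   -0.09]
  [ -0.16    0.87   -0.11   -0.12   -0.02]
  [ -0.07   -0.10    0.92   -0.05   -0.09]
  [ -0.02   -0.11   -0.13    0.87   -0.11]
  [ -0.01   -0.05   -0.02   -0.15    0.86]
Leontief inverse L = M⁻¹:
  [  1.2052    0.2325    0.2458    0.2166    0.1850]
  [  0.2505    1.2450    0.2221    0.2319    0.1081]
  [  0.1280    0.1753    1.1494    0.1316    0.1546]
  [  0.0844    0.2035    0.2156    1.2330    0.1938]
  [  0.0463    0.1147    0.0801    0.2341    1.2086]
Total output x = L · d:
  x_0 = 1.2052·89 + 0.2325·21 + 0.2458·98 + 0.2166·15 + 0.1850·17 = 142.6328
  x_1 = 0.2505·89 + 1.2450·21 + 0.2221·98 + 0.2319·15 + 0.1081·17 = 75.5274
  x_2 = 0.1280·89 + 0.1753·21 + 1.1494·98 + 0.1316·15 + 0.1546·17 = 132.3166
  x_3 = 0.0844·89 + 0.2035·21 + 0.2156·98 + 1.2330·15 + 0.1938·17 = 54.7008
  x_4 = 0.0463·89 + 0.1147·21 + 0.0801·98 + 0.2341·15 + 1.2086·17 = 38.4351
Δx_3 = L[3,0] · Δd_0 = 0.0844 · 1 = 0.0844

0.0844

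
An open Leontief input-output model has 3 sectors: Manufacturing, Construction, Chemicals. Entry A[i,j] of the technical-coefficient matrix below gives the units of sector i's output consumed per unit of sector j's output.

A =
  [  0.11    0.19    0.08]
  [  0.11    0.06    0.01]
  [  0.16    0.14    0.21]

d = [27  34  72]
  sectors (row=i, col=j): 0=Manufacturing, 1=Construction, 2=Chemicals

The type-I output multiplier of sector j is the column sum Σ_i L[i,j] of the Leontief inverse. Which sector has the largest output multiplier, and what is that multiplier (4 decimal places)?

Form M = I − A:
  [  0.89   -0.19   -0.08]
  [ -0.11    0.94   -0.01]
  [ -0.16   -0.14    0.79]
Leontief inverse L = M⁻¹:
  [  1.1773    0.2562    0.1225]
  [  0.1406    1.0964    0.0281]
  [  0.2633    0.2462    1.2956]
Total output x = L · d:
  x_0 = 1.1773·27 + 0.2562·34 + 0.1225·72 = 49.3144
  x_1 = 0.1406·27 + 1.0964·34 + 0.0281·72 = 43.0981
  x_2 = 0.2633·27 + 0.2462·34 + 1.2956·72 = 108.7646
Output multipliers (column sums of L):
  Manufacturing: 1.5812
  Construction: 1.5988
  Chemicals: 1.4462

Construction (1.5988)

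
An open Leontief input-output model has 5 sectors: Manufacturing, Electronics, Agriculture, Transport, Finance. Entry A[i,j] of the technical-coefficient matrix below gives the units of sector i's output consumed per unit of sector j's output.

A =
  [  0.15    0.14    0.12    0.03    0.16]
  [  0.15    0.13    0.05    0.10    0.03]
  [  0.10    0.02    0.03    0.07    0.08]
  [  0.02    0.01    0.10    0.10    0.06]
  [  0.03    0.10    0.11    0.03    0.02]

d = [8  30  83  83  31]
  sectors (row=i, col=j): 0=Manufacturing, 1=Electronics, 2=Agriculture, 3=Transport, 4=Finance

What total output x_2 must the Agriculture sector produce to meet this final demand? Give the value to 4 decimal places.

104.2821

Form M = I − A:
  [  0.85   -0.14   -0.12   -0.03   -0.16]
  [ -0.15    0.87   -0.05   -0.10   -0.03]
  [ -0.10   -0.02    0.97   -0.07   -0.08]
  [ -0.02   -0.01   -0.10    0.90   -0.06]
  [ -0.03   -0.10   -0.11   -0.03    0.98]
Leontief inverse L = M⁻¹:
  [  1.2520    0.2341    0.2029    0.0913    0.2337]
  [  0.2329    1.2021    0.1172    0.1536    0.0938]
  [  0.1442    0.0628    1.0758    0.0994    0.1194]
  [  0.0518    0.0347    0.1349    1.1302    0.0897]
  [  0.0799    0.1379    0.1431    0.0642    1.0533]
Total output x = L · d:
  x_0 = 1.2520·8 + 0.2341·30 + 0.2029·83 + 0.0913·83 + 0.2337·31 = 48.7012
  x_1 = 0.2329·8 + 1.2021·30 + 0.1172·83 + 0.1536·83 + 0.0938·31 = 63.3126
  x_2 = 0.1442·8 + 0.0628·30 + 1.0758·83 + 0.0994·83 + 0.1194·31 = 104.2821
  x_3 = 0.0518·8 + 0.0347·30 + 0.1349·83 + 1.1302·83 + 0.0897·31 = 109.2370
  x_4 = 0.0799·8 + 0.1379·30 + 0.1431·83 + 0.0642·83 + 1.0533·31 = 54.6331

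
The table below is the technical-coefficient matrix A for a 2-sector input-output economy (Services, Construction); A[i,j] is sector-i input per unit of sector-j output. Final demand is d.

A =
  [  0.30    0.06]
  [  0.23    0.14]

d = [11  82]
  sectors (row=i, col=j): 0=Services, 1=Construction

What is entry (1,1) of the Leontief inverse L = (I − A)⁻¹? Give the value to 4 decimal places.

Form M = I − A:
  [  0.70   -0.06]
  [ -0.23    0.86]
Leontief inverse L = M⁻¹:
  [  1.4621    0.1020]
  [  0.3910    1.1901]
Total output x = L · d:
  x_0 = 1.4621·11 + 0.1020·82 = 24.4475
  x_1 = 0.3910·11 + 1.1901·82 = 101.8871

L[1,1] = 1.1901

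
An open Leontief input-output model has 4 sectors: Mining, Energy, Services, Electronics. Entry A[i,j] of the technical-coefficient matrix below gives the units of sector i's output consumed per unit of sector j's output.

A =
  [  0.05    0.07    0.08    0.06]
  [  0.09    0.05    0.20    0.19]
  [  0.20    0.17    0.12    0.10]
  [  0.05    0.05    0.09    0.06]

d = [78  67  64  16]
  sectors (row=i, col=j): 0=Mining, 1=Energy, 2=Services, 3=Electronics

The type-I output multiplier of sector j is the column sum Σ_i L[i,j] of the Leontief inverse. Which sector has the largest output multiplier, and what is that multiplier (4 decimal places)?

Services (1.8228)

Form M = I − A:
  [  0.95   -0.07   -0.08   -0.06]
  [ -0.09    0.95   -0.20   -0.19]
  [ -0.20   -0.17    0.88   -0.10]
  [ -0.05   -0.05   -0.09    0.94]
Leontief inverse L = M⁻¹:
  [  1.0974    0.1108    0.1359    0.1069]
  [  0.1856    1.1349    0.3028    0.2735]
  [  0.2962    0.2547    1.2419    0.2025]
  [  0.0966    0.0906    0.1422    1.1035]
Total output x = L · d:
  x_0 = 1.0974·78 + 0.1108·67 + 0.1359·64 + 0.1069·16 = 103.4237
  x_1 = 0.1856·78 + 1.1349·67 + 0.3028·64 + 0.2735·16 = 114.2704
  x_2 = 0.2962·78 + 0.2547·67 + 1.2419·64 + 0.2025·16 = 122.8948
  x_3 = 0.0966·78 + 0.0906·67 + 0.1422·64 + 1.1035·16 = 40.3673
Output multipliers (column sums of L):
  Mining: 1.6759
  Energy: 1.5911
  Services: 1.8228
  Electronics: 1.6863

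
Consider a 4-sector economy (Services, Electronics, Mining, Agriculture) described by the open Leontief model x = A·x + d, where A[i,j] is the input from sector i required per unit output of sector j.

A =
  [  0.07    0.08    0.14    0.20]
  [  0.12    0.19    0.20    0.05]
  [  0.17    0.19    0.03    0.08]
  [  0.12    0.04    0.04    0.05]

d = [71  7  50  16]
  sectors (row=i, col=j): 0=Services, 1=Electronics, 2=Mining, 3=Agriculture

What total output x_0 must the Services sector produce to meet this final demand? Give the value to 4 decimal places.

99.9142

Form M = I − A:
  [  0.93   -0.08   -0.14   -0.20]
  [ -0.12    0.81   -0.20   -0.05]
  [ -0.17   -0.19    0.97   -0.08]
  [ -0.12   -0.04   -0.04    0.95]
Leontief inverse L = M⁻¹:
  [  1.1739    0.1807    0.2180    0.2750]
  [  0.2508    1.3416    0.3190    0.1503]
  [  0.2689    0.3020    1.1390    0.1684]
  [  0.1702    0.0920    0.0889    1.1008]
Total output x = L · d:
  x_0 = 1.1739·71 + 0.1807·7 + 0.2180·50 + 0.2750·16 = 99.9142
  x_1 = 0.2508·71 + 1.3416·7 + 0.3190·50 + 0.1503·16 = 45.5540
  x_2 = 0.2689·71 + 0.3020·7 + 1.1390·50 + 0.1684·16 = 80.8489
  x_3 = 0.1702·71 + 0.0920·7 + 0.0889·50 + 1.1008·16 = 34.7851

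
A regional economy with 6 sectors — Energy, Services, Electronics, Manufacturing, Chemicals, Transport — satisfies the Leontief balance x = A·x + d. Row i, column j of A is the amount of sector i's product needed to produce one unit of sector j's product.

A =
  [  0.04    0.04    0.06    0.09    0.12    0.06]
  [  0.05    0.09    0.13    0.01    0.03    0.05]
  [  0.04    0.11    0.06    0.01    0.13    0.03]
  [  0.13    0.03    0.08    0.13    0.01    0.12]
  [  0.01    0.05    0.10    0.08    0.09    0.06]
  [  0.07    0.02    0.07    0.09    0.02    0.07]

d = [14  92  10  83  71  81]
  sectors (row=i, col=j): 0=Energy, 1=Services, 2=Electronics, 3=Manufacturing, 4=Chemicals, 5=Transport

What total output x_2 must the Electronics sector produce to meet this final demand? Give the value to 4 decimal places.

47.3540

Form M = I − A:
  [  0.96   -0.04   -0.06   -0.09   -0.12   -0.06]
  [ -0.05    0.91   -0.13   -0.01   -0.03   -0.05]
  [ -0.04   -0.11    0.94   -0.01   -0.13   -0.03]
  [ -0.13   -0.03   -0.08    0.87   -0.01   -0.12]
  [ -0.01   -0.05   -0.10   -0.08    0.91   -0.06]
  [ -0.07   -0.02   -0.07   -0.09   -0.02    0.93]
Leontief inverse L = M⁻¹:
  [  1.0790    0.0776    0.1170    0.1401    0.1654    0.1063]
  [  0.0783    1.1312    0.1788    0.0385    0.0754    0.0815]
  [  0.0669    0.1504    1.1162    0.0444    0.1752    0.0654]
  [  0.1854    0.0724    0.1438    1.1955    0.0644    0.1789]
  [  0.0469    0.0892    0.1539    0.1224    1.1336    0.1017]
  [  0.1069    0.0504    0.1139    0.1330    0.0579    1.1094]
Total output x = L · d:
  x_0 = 1.0790·14 + 0.0776·92 + 0.1170·10 + 0.1401·83 + 0.1654·71 + 0.1063·81 = 55.4021
  x_1 = 0.0783·14 + 1.1312·92 + 0.1788·10 + 0.0385·83 + 0.0754·71 + 0.0815·81 = 122.0979
  x_2 = 0.0669·14 + 0.1504·92 + 1.1162·10 + 0.0444·83 + 0.1752·71 + 0.0654·81 = 47.3540
  x_3 = 0.1854·14 + 0.0724·92 + 0.1438·10 + 1.1955·83 + 0.0644·71 + 0.1789·81 = 128.9899
  x_4 = 0.0469·14 + 0.0892·92 + 0.1539·10 + 0.1224·83 + 1.1336·71 + 0.1017·81 = 109.2867
  x_5 = 0.1069·14 + 0.0504·92 + 0.1139·10 + 0.1330·83 + 0.0579·71 + 1.1094·81 = 112.2900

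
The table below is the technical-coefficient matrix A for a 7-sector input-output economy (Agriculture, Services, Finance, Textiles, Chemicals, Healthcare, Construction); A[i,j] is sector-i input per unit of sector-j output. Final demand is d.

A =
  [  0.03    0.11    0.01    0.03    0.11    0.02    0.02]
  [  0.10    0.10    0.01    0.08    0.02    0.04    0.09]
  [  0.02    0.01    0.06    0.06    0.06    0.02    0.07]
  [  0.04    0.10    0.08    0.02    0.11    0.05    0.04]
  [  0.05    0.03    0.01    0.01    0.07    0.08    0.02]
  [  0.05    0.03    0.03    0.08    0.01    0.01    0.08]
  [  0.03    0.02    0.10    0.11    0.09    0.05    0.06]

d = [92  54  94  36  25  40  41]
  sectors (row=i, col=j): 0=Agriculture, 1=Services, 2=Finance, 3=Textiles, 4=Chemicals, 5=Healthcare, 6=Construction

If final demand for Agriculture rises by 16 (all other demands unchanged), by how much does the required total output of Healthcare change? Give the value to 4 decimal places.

Form M = I − A:
  [  0.97   -0.11   -0.01   -0.03   -0.11   -0.02   -0.02]
  [ -0.10    0.90   -0.01   -0.08   -0.02   -0.04   -0.09]
  [ -0.02   -0.01    0.94   -0.06   -0.06   -0.02   -0.07]
  [ -0.04   -0.10   -0.08    0.98   -0.11   -0.05   -0.04]
  [ -0.05   -0.03   -0.01   -0.01    0.93   -0.08   -0.02]
  [ -0.05   -0.03   -0.03   -0.08   -0.01    0.99   -0.08]
  [ -0.03   -0.02   -0.10   -0.11   -0.09   -0.05    0.94]
Leontief inverse L = M⁻¹:
  [  1.0596    0.1433    0.0255    0.0561    0.1417    0.0444    0.0473]
  [  0.1354    1.1491    0.0406    0.1211    0.0708    0.0683    0.1284]
  [  0.0391    0.0329    1.0841    0.0851    0.0949    0.0407    0.0938]
  [  0.0741    0.1371    0.1046    1.0569    0.1518    0.0787    0.0774]
  [  0.0699    0.0529    0.0231    0.0315    1.0949    0.0962    0.0411]
  [  0.0703    0.0593    0.0549    0.1066    0.0469    1.0295    0.1044]
  [  0.0600    0.0568    0.1344    0.1458    0.1412    0.0804    1.0966]
Total output x = L · d:
  x_0 = 1.0596·92 + 0.1433·54 + 0.0255·94 + 0.0561·36 + 0.1417·25 + 0.0444·40 + 0.0473·41 = 116.8990
  x_1 = 0.1354·92 + 1.1491·54 + 0.0406·94 + 0.1211·36 + 0.0708·25 + 0.0683·40 + 0.1284·41 = 92.4517
  x_2 = 0.0391·92 + 0.0329·54 + 1.0841·94 + 0.0851·36 + 0.0949·25 + 0.0407·40 + 0.0938·41 = 118.1948
  x_3 = 0.0741·92 + 0.1371·54 + 0.1046·94 + 1.0569·36 + 0.1518·25 + 0.0787·40 + 0.0774·41 = 72.2174
  x_4 = 0.0699·92 + 0.0529·54 + 0.0231·94 + 0.0315·36 + 1.0949·25 + 0.0962·40 + 0.0411·41 = 45.4949
  x_5 = 0.0703·92 + 0.0593·54 + 0.0549·94 + 0.1066·36 + 0.0469·25 + 1.0295·40 + 0.1044·41 = 65.3033
  x_6 = 0.0600·92 + 0.0568·54 + 0.1344·94 + 0.1458·36 + 0.1412·25 + 0.0804·40 + 1.0966·41 = 78.1693
Δx_5 = L[5,0] · Δd_0 = 0.0703 · 16 = 1.1256

1.1256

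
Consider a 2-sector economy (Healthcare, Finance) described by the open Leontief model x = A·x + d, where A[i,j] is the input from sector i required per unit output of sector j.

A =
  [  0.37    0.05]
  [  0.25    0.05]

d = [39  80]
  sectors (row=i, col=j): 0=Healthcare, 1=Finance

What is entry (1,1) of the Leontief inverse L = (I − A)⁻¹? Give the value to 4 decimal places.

L[1,1] = 1.0751

Form M = I − A:
  [  0.63   -0.05]
  [ -0.25    0.95]
Leontief inverse L = M⁻¹:
  [  1.6212    0.0853]
  [  0.4266    1.0751]
Total output x = L · d:
  x_0 = 1.6212·39 + 0.0853·80 = 70.0512
  x_1 = 0.4266·39 + 1.0751·80 = 102.6451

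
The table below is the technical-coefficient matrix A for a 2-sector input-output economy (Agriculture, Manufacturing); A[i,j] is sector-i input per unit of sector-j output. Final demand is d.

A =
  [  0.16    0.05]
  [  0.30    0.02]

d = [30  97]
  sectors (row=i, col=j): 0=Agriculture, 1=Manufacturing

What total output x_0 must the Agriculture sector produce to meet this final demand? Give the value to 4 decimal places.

Form M = I − A:
  [  0.84   -0.05]
  [ -0.30    0.98]
Leontief inverse L = M⁻¹:
  [  1.2126    0.0619]
  [  0.3712    1.0393]
Total output x = L · d:
  x_0 = 1.2126·30 + 0.0619·97 = 42.3781
  x_1 = 0.3712·30 + 1.0393·97 = 111.9525

42.3781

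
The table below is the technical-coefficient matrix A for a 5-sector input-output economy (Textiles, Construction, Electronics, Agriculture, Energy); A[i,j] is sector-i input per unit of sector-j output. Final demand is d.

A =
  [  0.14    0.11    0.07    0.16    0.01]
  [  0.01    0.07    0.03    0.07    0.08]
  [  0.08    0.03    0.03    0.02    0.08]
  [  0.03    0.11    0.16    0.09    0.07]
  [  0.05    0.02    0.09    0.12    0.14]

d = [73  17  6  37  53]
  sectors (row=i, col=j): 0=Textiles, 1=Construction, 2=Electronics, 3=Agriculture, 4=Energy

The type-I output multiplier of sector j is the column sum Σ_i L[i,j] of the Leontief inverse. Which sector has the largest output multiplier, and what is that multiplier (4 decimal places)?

Form M = I − A:
  [  0.86   -0.11   -0.07   -0.16   -0.01]
  [ -0.01    0.93   -0.03   -0.07   -0.08]
  [ -0.08   -0.03    0.97   -0.02   -0.08]
  [ -0.03   -0.11   -0.16    0.91   -0.07]
  [ -0.05   -0.02   -0.09   -0.12    0.86]
Leontief inverse L = M⁻¹:
  [  1.1891    0.1740    0.1354    0.2336    0.0616]
  [  0.0292    1.0959    0.0644    0.1063    0.1169]
  [  0.1079    0.0566    1.0608    0.0612    0.1102]
  [  0.0687    0.1530    0.2103    1.1442    0.1277]
  [  0.0907    0.0629    0.1497    0.1821    1.1984]
Total output x = L · d:
  x_0 = 1.1891·73 + 0.1740·17 + 0.1354·6 + 0.2336·37 + 0.0616·53 = 102.4854
  x_1 = 0.0292·73 + 1.0959·17 + 0.0644·6 + 0.1063·37 + 0.1169·53 = 31.2796
  x_2 = 0.1079·73 + 0.0566·17 + 1.0608·6 + 0.0612·37 + 0.1102·53 = 23.3034
  x_3 = 0.0687·73 + 0.1530·17 + 0.2103·6 + 1.1442·37 + 0.1277·53 = 57.9812
  x_4 = 0.0907·73 + 0.0629·17 + 0.1497·6 + 0.1821·37 + 1.1984·53 = 78.8429
Output multipliers (column sums of L):
  Textiles: 1.4856
  Construction: 1.5423
  Electronics: 1.6206
  Agriculture: 1.7273
  Energy: 1.6149

Agriculture (1.7273)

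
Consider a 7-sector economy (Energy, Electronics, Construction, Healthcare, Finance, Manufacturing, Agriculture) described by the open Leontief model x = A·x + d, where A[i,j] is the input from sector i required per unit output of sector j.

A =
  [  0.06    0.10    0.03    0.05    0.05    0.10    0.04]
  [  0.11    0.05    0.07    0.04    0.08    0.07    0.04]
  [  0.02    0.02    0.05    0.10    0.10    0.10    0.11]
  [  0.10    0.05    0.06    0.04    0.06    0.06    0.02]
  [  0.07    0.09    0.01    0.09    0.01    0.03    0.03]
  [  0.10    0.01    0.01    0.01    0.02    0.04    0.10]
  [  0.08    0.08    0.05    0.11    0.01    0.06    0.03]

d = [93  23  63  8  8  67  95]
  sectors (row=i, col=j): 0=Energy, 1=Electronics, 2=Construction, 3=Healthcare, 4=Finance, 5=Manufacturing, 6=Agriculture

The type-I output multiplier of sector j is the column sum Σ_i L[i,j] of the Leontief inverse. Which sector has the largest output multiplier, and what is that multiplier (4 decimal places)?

Form M = I − A:
  [  0.94   -0.10   -0.03   -0.05   -0.05   -0.10   -0.04]
  [ -0.11    0.95   -0.07   -0.04   -0.08   -0.07   -0.04]
  [ -0.02   -0.02    0.95   -0.10   -0.10   -0.10   -0.11]
  [ -0.10   -0.05   -0.06    0.96   -0.06   -0.06   -0.02]
  [ -0.07   -0.09   -0.01   -0.09    0.99   -0.03   -0.03]
  [ -0.10   -0.01   -0.01   -0.01   -0.02    0.96   -0.10]
  [ -0.08   -0.08   -0.05   -0.11   -0.01   -0.06    0.97]
Leontief inverse L = M⁻¹:
  [  1.1191    0.1396    0.0577    0.0883    0.0827    0.1457    0.0778]
  [  0.1679    1.0960    0.0983    0.0860    0.1155    0.1217    0.0812]
  [  0.0855    0.0666    1.0807    0.1511    0.1326    0.1494    0.1514]
  [  0.1494    0.0886    0.0843    1.0779    0.0912    0.1045    0.0552]
  [  0.1172    0.1231    0.0349    0.1193    1.0387    0.0682    0.0555]
  [  0.1375    0.0426    0.0283    0.0408    0.0386    1.0735    0.1233]
  [  0.1372    0.1193    0.0802    0.1482    0.0466    0.1087    1.0663]
Total output x = L · d:
  x_0 = 1.1191·93 + 0.1396·23 + 0.0577·63 + 0.0883·8 + 0.0827·8 + 0.1457·67 + 0.0778·95 = 129.4472
  x_1 = 0.1679·93 + 1.0960·23 + 0.0983·63 + 0.0860·8 + 0.1155·8 + 0.1217·67 + 0.0812·95 = 64.4922
  x_2 = 0.0855·93 + 0.0666·23 + 1.0807·63 + 0.1511·8 + 0.1326·8 + 0.1494·67 + 0.1514·95 = 104.2373
  x_3 = 0.1494·93 + 0.0886·23 + 0.0843·63 + 1.0779·8 + 0.0912·8 + 0.1045·67 + 0.0552·95 = 42.8425
  x_4 = 0.1172·93 + 0.1231·23 + 0.0349·63 + 0.1193·8 + 1.0387·8 + 0.0682·67 + 0.0555·95 = 35.0298
  x_5 = 0.1375·93 + 0.0426·23 + 0.0283·63 + 0.0408·8 + 0.0386·8 + 1.0735·67 + 0.1233·95 = 99.8240
  x_6 = 0.1372·93 + 0.1193·23 + 0.0802·63 + 0.1482·8 + 0.0466·8 + 0.1087·67 + 1.0663·95 = 130.7005
Output multipliers (column sums of L):
  Energy: 1.9139
  Electronics: 1.6758
  Construction: 1.4643
  Healthcare: 1.7117
  Finance: 1.5459
  Manufacturing: 1.7717
  Agriculture: 1.6108

Energy (1.9139)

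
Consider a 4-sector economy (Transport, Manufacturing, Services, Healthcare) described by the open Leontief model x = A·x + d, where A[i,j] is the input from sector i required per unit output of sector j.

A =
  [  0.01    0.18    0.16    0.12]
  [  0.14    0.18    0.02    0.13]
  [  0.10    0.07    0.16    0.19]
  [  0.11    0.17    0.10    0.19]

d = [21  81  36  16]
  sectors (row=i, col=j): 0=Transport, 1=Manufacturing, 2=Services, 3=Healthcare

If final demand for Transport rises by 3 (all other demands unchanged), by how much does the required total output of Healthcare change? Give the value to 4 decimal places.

Form M = I − A:
  [  0.99   -0.18   -0.16   -0.12]
  [ -0.14    0.82   -0.02   -0.13]
  [ -0.10   -0.07    0.84   -0.19]
  [ -0.11   -0.17   -0.10    0.81]
Leontief inverse L = M⁻¹:
  [  1.1119    0.3228    0.2523    0.2757]
  [  0.2303    1.3361    0.1083    0.2740]
  [  0.2023    0.2295    1.2781    0.3666]
  [  0.2243    0.3526    0.2148    1.3748]
Total output x = L · d:
  x_0 = 1.1119·21 + 0.3228·81 + 0.2523·36 + 0.2757·16 = 62.9864
  x_1 = 0.2303·21 + 1.3361·81 + 0.1083·36 + 0.2740·16 = 121.3442
  x_2 = 0.2023·21 + 0.2295·81 + 1.2781·36 + 0.3666·16 = 74.7172
  x_3 = 0.2243·21 + 0.3526·81 + 0.2148·36 + 1.3748·16 = 62.9984
Δx_3 = L[3,0] · Δd_0 = 0.2243 · 3 = 0.6729

0.6729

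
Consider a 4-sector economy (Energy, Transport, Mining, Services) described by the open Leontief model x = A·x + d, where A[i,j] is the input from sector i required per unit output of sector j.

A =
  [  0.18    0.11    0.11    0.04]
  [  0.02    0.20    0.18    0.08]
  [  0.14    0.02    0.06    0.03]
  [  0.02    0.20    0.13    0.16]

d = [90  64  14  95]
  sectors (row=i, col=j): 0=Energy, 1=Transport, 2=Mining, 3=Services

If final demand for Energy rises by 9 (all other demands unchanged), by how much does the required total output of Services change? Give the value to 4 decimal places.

0.7145

Form M = I − A:
  [  0.82   -0.11   -0.11   -0.04]
  [ -0.02    0.80   -0.18   -0.08]
  [ -0.14   -0.02    0.94   -0.03]
  [ -0.02   -0.20   -0.13    0.84]
Leontief inverse L = M⁻¹:
  [  1.2602    0.1997    0.1976    0.0861]
  [  0.0826    1.3028    0.2782    0.1379]
  [  0.1920    0.0679    1.1069    0.0551]
  [  0.0794    0.3254    0.2423    1.2339]
Total output x = L · d:
  x_0 = 1.2602·90 + 0.1997·64 + 0.1976·14 + 0.0861·95 = 137.1495
  x_1 = 0.0826·90 + 1.3028·64 + 0.2782·14 + 0.1379·95 = 107.8176
  x_2 = 0.1920·90 + 0.0679·64 + 1.1069·14 + 0.0551·95 = 42.3563
  x_3 = 0.0794·90 + 0.3254·64 + 0.2423·14 + 1.2339·95 = 148.5867
Δx_3 = L[3,0] · Δd_0 = 0.0794 · 9 = 0.7145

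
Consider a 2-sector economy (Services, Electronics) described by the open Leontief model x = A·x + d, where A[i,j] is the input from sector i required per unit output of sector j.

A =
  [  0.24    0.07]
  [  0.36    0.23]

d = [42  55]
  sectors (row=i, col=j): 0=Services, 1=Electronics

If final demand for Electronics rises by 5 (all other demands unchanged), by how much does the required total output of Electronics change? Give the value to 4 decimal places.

6.7857

Form M = I − A:
  [  0.76   -0.07]
  [ -0.36    0.77]
Leontief inverse L = M⁻¹:
  [  1.3750    0.1250]
  [  0.6429    1.3571]
Total output x = L · d:
  x_0 = 1.3750·42 + 0.1250·55 = 64.6250
  x_1 = 0.6429·42 + 1.3571·55 = 101.6429
Δx_1 = L[1,1] · Δd_1 = 1.3571 · 5 = 6.7857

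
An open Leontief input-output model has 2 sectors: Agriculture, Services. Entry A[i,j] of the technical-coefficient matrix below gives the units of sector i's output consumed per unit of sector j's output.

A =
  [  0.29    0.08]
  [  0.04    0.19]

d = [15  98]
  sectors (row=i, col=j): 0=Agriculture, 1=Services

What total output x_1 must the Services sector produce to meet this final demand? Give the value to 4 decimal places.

122.7138

Form M = I − A:
  [  0.71   -0.08]
  [ -0.04    0.81]
Leontief inverse L = M⁻¹:
  [  1.4163    0.1399]
  [  0.0699    1.2415]
Total output x = L · d:
  x_0 = 1.4163·15 + 0.1399·98 = 34.9537
  x_1 = 0.0699·15 + 1.2415·98 = 122.7138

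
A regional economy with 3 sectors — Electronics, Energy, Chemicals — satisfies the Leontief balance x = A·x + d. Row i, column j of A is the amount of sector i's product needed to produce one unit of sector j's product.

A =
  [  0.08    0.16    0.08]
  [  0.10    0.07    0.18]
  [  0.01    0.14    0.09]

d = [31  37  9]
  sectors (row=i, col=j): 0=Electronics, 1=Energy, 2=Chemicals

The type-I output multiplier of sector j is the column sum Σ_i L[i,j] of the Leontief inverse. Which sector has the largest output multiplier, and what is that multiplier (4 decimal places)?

Form M = I − A:
  [  0.92   -0.16   -0.08]
  [ -0.10    0.93   -0.18]
  [ -0.01   -0.14    0.91]
Leontief inverse L = M⁻¹:
  [  1.1115    0.2123    0.1397]
  [  0.1256    1.1323    0.2350]
  [  0.0315    0.1765    1.1366]
Total output x = L · d:
  x_0 = 1.1115·31 + 0.2123·37 + 0.1397·9 = 43.5691
  x_1 = 0.1256·31 + 1.1323·37 + 0.2350·9 = 47.9031
  x_2 = 0.0315·31 + 0.1765·37 + 1.1366·9 = 17.7386
Output multipliers (column sums of L):
  Electronics: 1.2687
  Energy: 1.5211
  Chemicals: 1.5113

Energy (1.5211)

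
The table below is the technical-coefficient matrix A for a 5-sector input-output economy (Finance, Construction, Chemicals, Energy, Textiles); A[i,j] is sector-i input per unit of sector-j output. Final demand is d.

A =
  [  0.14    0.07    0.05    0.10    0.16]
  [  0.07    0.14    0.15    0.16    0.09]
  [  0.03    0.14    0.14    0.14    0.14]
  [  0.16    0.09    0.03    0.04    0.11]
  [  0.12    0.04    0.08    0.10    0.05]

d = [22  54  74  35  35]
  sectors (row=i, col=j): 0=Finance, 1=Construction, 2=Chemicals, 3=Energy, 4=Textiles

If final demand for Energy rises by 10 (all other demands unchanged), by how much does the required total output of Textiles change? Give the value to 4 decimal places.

1.7997

Form M = I − A:
  [  0.86   -0.07   -0.05   -0.10   -0.16]
  [ -0.07    0.86   -0.15   -0.16   -0.09]
  [ -0.03   -0.14    0.86   -0.14   -0.14]
  [ -0.16   -0.09   -0.03    0.96   -0.11]
  [ -0.12   -0.04   -0.08   -0.10    0.95]
Leontief inverse L = M⁻¹:
  [  1.2560    0.1578    0.1328    0.2046    0.2697]
  [  0.1980    1.2629    0.2630    0.2930    0.2257]
  [  0.1514    0.2563    1.2503    0.2684    0.2651]
  [  0.2563    0.1655    0.1023    1.1322    0.2050]
  [  0.2067    0.1121    0.1439    0.1800    1.1401]
Total output x = L · d:
  x_0 = 1.2560·22 + 0.1578·54 + 0.1328·74 + 0.2046·35 + 0.2697·35 = 62.5792
  x_1 = 0.1980·22 + 1.2629·54 + 0.2630·74 + 0.2930·35 + 0.2257·35 = 110.1626
  x_2 = 0.1514·22 + 0.2563·54 + 1.2503·74 + 0.2684·35 + 0.2651·35 = 128.3693
  x_3 = 0.2563·22 + 0.1655·54 + 0.1023·74 + 1.1322·35 + 0.2050·35 = 68.9566
  x_4 = 0.2067·22 + 0.1121·54 + 0.1439·74 + 0.1800·35 + 1.1401·35 = 67.4539
Δx_4 = L[4,3] · Δd_3 = 0.1800 · 10 = 1.7997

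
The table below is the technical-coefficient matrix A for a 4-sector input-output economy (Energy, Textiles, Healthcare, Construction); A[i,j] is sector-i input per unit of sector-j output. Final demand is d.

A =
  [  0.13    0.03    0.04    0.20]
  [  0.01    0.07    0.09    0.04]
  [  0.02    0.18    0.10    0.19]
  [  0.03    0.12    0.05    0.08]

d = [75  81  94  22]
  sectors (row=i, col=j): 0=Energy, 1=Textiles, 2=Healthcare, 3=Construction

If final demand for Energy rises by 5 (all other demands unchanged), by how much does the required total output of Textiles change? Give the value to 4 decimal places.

0.0901

Form M = I − A:
  [  0.87   -0.03   -0.04   -0.20]
  [ -0.01    0.93   -0.09   -0.04]
  [ -0.02   -0.18    0.90   -0.19]
  [ -0.03   -0.12   -0.05    0.92]
Leontief inverse L = M⁻¹:
  [  1.1615    0.0872    0.0754    0.2719]
  [  0.0180    1.1081    0.1158    0.0760]
  [  0.0383    0.2576    1.1529    0.2576]
  [  0.0423    0.1614    0.0802    1.1197]
Total output x = L · d:
  x_0 = 1.1615·75 + 0.0872·81 + 0.0754·94 + 0.2719·22 = 107.2475
  x_1 = 0.0180·75 + 1.1081·81 + 0.1158·94 + 0.0760·22 = 103.6664
  x_2 = 0.0383·75 + 0.2576·81 + 1.1529·94 + 0.2576·22 = 137.7830
  x_3 = 0.0423·75 + 0.1614·81 + 0.0802·94 + 1.1197·22 = 48.4202
Δx_1 = L[1,0] · Δd_0 = 0.0180 · 5 = 0.0901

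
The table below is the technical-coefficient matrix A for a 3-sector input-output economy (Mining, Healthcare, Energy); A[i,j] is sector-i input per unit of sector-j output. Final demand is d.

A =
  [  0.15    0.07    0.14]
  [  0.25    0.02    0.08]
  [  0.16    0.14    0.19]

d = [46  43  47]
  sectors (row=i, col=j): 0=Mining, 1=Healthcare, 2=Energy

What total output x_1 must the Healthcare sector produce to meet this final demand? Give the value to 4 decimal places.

Form M = I − A:
  [  0.85   -0.07   -0.14]
  [ -0.25    0.98   -0.08]
  [ -0.16   -0.14    0.81]
Leontief inverse L = M⁻¹:
  [  1.2556    0.1224    0.2291]
  [  0.3454    1.0687    0.1653]
  [  0.3077    0.2089    1.3084]
Total output x = L · d:
  x_0 = 1.2556·46 + 0.1224·43 + 0.2291·47 = 73.7896
  x_1 = 0.3454·46 + 1.0687·43 + 0.1653·47 = 69.6101
  x_2 = 0.3077·46 + 0.2089·43 + 1.3084·47 = 84.6318

69.6101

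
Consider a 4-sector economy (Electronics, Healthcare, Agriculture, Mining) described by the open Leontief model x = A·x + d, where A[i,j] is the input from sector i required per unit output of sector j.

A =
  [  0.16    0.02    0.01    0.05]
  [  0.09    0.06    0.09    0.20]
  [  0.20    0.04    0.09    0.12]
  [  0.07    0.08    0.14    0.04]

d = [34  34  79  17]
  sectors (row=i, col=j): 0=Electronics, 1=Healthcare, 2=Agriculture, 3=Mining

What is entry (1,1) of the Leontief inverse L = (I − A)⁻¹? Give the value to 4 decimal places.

L[1,1] = 1.0957

Form M = I − A:
  [  0.84   -0.02   -0.01   -0.05]
  [ -0.09    0.94   -0.09   -0.20]
  [ -0.20   -0.04    0.91   -0.12]
  [ -0.07   -0.08   -0.14    0.96]
Leontief inverse L = M⁻¹:
  [  1.2067    0.0331    0.0278    0.0732]
  [  0.1744    1.0957    0.1497    0.2561]
  [  0.2920    0.0691    1.1353    0.1715]
  [  0.1451    0.1038    0.1801    1.0934]
Total output x = L · d:
  x_0 = 1.2067·34 + 0.0331·34 + 0.0278·79 + 0.0732·17 = 45.5950
  x_1 = 0.1744·34 + 1.0957·34 + 0.1497·79 + 0.2561·17 = 59.3600
  x_2 = 0.2920·34 + 0.0691·34 + 1.1353·79 + 0.1715·17 = 104.8862
  x_3 = 0.1451·34 + 0.1038·34 + 0.1801·79 + 1.0934·17 = 41.2756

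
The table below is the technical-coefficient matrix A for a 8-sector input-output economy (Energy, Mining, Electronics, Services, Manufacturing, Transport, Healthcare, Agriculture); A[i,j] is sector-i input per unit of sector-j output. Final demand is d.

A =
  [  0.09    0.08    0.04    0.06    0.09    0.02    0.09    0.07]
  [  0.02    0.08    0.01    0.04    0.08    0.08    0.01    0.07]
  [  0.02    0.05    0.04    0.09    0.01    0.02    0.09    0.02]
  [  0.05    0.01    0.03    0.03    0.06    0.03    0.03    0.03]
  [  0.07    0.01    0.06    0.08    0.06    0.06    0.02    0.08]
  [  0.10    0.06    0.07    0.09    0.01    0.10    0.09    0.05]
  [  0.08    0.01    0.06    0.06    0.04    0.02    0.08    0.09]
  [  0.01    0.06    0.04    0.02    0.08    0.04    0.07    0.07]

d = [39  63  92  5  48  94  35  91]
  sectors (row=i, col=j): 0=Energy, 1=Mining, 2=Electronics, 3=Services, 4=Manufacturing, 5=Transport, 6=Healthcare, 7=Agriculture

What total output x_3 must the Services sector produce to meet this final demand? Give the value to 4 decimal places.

31.3137

Form M = I − A:
  [  0.91   -0.08   -0.04   -0.06   -0.09   -0.02   -0.09   -0.07]
  [ -0.02    0.92   -0.01   -0.04   -0.08   -0.08   -0.01   -0.07]
  [ -0.02   -0.05    0.96   -0.09   -0.01   -0.02   -0.09   -0.02]
  [ -0.05   -0.01   -0.03    0.97   -0.06   -0.03   -0.03   -0.03]
  [ -0.07   -0.01   -0.06   -0.08    0.94   -0.06   -0.02   -0.08]
  [ -0.10   -0.06   -0.07   -0.09   -0.01    0.90   -0.09   -0.05]
  [ -0.08   -0.01   -0.06   -0.06   -0.04   -0.02    0.92   -0.09]
  [ -0.01   -0.06   -0.04   -0.02   -0.08   -0.04   -0.07    0.93]
Leontief inverse L = M⁻¹:
  [  1.1413    0.1204    0.0802    0.1121    0.1453    0.0602    0.1434    0.1299]
  [  0.0570    1.1117    0.0400    0.0790    0.1183    0.1175    0.0468    0.1124]
  [  0.0508    0.0716    1.0639    0.1208    0.0402    0.0430    0.1229    0.0537]
  [  0.0780    0.0298    0.0519    1.0584    0.0862    0.0505    0.0589    0.0592]
  [  0.1120    0.0430    0.0940    0.1236    1.1015    0.0930    0.0671    0.1239]
  [  0.1582    0.1056    0.1138    0.1478    0.0628    1.1439    0.1541    0.1089]
  [  0.1210    0.0420    0.0936    0.1019    0.0828    0.0486    1.1287    0.1365]
  [  0.0454    0.0881    0.0703    0.0589    0.1165    0.0720    0.1085    1.1131]
Total output x = L · d:
  x_0 = 1.1413·39 + 0.1204·63 + 0.0802·92 + 0.1121·5 + 0.1453·48 + 0.0602·94 + 0.1434·35 + 0.1299·91 = 89.5072
  x_1 = 0.0570·39 + 1.1117·63 + 0.0400·92 + 0.0790·5 + 0.1183·48 + 0.1175·94 + 0.0468·35 + 0.1124·91 = 104.9324
  x_2 = 0.0508·39 + 0.0716·63 + 1.0639·92 + 0.1208·5 + 0.0402·48 + 0.0430·94 + 0.1229·35 + 0.0537·91 = 120.1300
  x_3 = 0.0780·39 + 0.0298·63 + 0.0519·92 + 1.0584·5 + 0.0862·48 + 0.0505·94 + 0.0589·35 + 0.0592·91 = 31.3137
  x_4 = 0.1120·39 + 0.0430·63 + 0.0940·92 + 0.1236·5 + 1.1015·48 + 0.0930·94 + 0.0671·35 + 0.1239·91 = 91.5773
  x_5 = 0.1582·39 + 0.1056·63 + 0.1138·92 + 0.1478·5 + 0.0628·48 + 1.1439·94 + 0.1541·35 + 0.1089·91 = 149.8804
  x_6 = 0.1210·39 + 0.0420·63 + 0.0936·92 + 0.1019·5 + 0.0828·48 + 0.0486·94 + 1.1287·35 + 0.1365·91 = 76.9518
  x_7 = 0.0454·39 + 0.0881·63 + 0.0703·92 + 0.0589·5 + 0.1165·48 + 0.0720·94 + 0.1085·35 + 1.1131·91 = 131.5382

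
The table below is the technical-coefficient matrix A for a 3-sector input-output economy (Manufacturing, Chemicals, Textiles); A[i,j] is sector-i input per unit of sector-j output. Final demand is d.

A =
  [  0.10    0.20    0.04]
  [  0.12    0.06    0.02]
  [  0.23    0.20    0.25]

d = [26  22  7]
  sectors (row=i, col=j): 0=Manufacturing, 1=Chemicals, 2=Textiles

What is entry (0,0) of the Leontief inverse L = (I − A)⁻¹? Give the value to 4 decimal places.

Form M = I − A:
  [  0.90   -0.20   -0.04]
  [ -0.12    0.94   -0.02]
  [ -0.23   -0.20    0.75]
Leontief inverse L = M⁻¹:
  [  1.1637    0.2623    0.0691]
  [  0.1570    1.1053    0.0379]
  [  0.3988    0.3752    1.3646]
Total output x = L · d:
  x_0 = 1.1637·26 + 0.2623·22 + 0.0691·7 = 36.5110
  x_1 = 0.1570·26 + 1.1053·22 + 0.0379·7 = 28.6647
  x_2 = 0.3988·26 + 0.3752·22 + 1.3646·7 = 28.1740

L[0,0] = 1.1637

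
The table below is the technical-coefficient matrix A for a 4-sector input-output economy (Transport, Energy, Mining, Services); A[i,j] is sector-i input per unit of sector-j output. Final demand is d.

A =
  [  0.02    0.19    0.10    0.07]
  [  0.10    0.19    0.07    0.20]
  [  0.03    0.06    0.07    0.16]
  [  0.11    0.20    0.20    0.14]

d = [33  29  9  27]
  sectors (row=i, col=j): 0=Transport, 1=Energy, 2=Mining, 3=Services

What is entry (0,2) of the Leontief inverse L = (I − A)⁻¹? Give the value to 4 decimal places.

L[0,2] = 0.1818

Form M = I − A:
  [  0.98   -0.19   -0.10   -0.07]
  [ -0.10    0.81   -0.07   -0.20]
  [ -0.03   -0.06    0.93   -0.16]
  [ -0.11   -0.20   -0.20    0.86]
Leontief inverse L = M⁻¹:
  [  1.0800    0.3149    0.1818    0.1950]
  [  0.1901    1.3873    0.2058    0.3764]
  [  0.0817    0.1689    1.1528    0.2604]
  [  0.2014    0.4022    0.3392    1.3358]
Total output x = L · d:
  x_0 = 1.0800·33 + 0.3149·29 + 0.1818·9 + 0.1950·27 = 51.6727
  x_1 = 0.1901·33 + 1.3873·29 + 0.2058·9 + 0.3764·27 = 58.5222
  x_2 = 0.0817·33 + 0.1689·29 + 1.1528·9 + 0.2604·27 = 25.0001
  x_3 = 0.2014·33 + 0.4022·29 + 0.3392·9 + 1.3358·27 = 57.4284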